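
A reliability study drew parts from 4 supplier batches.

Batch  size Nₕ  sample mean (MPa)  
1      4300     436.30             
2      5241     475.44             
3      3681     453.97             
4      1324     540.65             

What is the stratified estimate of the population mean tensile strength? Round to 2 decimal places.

N = 4300 + 5241 + 3681 + 1324 = 14546.
The stratified mean weights each stratum mean by its population share Nₕ/N.
Σ Nₕx̄ₕ = 4300·436.30 + 5241·475.44 + 3681·453.97 + 1324·540.65 = 1876090 + 2491781.04 + 1671063.57 + 715820.6 = 6754755.21.
Divide by N: 6754755.21 / 14546 = 464.3720... → 464.37.

464.37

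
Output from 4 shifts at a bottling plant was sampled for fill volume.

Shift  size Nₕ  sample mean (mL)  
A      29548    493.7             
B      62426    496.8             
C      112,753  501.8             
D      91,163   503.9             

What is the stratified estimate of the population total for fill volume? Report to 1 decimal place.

148117575.5

A: 29548·493.7 = 14587847.6
B: 62426·496.8 = 31013236.8
C: 112753·501.8 = 56579455.4
D: 91163·503.9 = 45937035.7
τ̂ = Σ Nₕx̄ₕ = 148117575.5.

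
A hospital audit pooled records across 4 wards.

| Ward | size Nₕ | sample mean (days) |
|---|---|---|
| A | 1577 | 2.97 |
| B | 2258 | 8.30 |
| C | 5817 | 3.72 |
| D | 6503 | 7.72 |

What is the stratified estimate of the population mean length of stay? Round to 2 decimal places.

x̄_st = (Σ Nₕx̄ₕ) / (Σ Nₕ) = (1577·2.97 + 2258·8.30 + 5817·3.72 + 6503·7.72) / 16155
= 95267.49 / 16155 = 5.8971... → 5.90.

5.90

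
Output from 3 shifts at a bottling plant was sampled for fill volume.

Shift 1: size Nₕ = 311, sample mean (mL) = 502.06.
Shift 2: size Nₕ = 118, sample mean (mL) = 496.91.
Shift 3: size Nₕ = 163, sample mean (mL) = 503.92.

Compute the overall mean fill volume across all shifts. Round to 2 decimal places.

N = 311 + 118 + 163 = 592.
Weight each subgroup mean by Nₕ/N and sum.
Σ Nₕx̄ₕ = 311·502.06 + 118·496.91 + 163·503.92 = 156140.66 + 58635.38 + 82138.96 = 296915.
Divide by N: 296915 / 592 = 501.5456... → 501.55.

501.55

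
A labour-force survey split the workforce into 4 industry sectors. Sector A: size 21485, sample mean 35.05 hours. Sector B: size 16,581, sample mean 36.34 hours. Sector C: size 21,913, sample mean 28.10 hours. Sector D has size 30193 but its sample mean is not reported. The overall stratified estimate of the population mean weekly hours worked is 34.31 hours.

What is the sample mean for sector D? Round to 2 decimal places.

37.18

N = 21485 + 16581 + 21913 + 30193 = 90172.
Overall total = μ·N = 34.31·90172 = 3093801.32.
Subtract the known strata: 21485·35.05 + 16581·36.34 + 21913·28.10 = 1971358.09.
Remaining total for sector D: 3093801.32 − 1971358.09 = 1122443.23.
Divide by its size: 1122443.23 / 30193 = 37.1756... → 37.18.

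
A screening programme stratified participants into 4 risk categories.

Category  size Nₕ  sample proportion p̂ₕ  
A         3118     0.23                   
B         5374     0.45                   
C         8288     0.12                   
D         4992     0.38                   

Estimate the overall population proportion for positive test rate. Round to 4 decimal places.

Wₕ = Nₕ/N with N = 21772: 0.1432, 0.2468, 0.3807, 0.2293.
p̂_st = 0.1432·0.23 + 0.2468·0.45 + 0.3807·0.12 + 0.2293·0.38 ≈ 0.276822... → 0.2768.

0.2768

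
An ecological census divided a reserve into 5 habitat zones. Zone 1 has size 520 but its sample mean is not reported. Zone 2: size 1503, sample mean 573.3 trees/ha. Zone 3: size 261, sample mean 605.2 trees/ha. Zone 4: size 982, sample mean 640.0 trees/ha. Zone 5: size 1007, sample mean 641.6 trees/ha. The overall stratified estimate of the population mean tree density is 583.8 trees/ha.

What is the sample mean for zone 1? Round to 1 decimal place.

Σ Nₕx̄ₕ = N·μ, so 520·x̄_1 = 4273·583.8 − (1503·573.3 + 261·605.2 + 982·640.0 + 1007·641.6).
= 2494577.4 − 2294198.3 = 200379.1.
x̄_1 = 200379.1 / 520 = 385.344... → 385.3.

385.3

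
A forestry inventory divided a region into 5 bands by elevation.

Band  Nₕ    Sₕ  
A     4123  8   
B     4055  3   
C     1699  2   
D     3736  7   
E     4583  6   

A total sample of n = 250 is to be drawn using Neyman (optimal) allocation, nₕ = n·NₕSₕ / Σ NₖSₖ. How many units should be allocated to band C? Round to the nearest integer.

Σ NₕSₕ = 4123·8 + 4055·3 + 1699·2 + 3736·7 + 4583·6 = 102197.
Share for C: 3398/102197 = 0.03325.
n_C = 250 × 0.03325 = 8.312... → 8.

8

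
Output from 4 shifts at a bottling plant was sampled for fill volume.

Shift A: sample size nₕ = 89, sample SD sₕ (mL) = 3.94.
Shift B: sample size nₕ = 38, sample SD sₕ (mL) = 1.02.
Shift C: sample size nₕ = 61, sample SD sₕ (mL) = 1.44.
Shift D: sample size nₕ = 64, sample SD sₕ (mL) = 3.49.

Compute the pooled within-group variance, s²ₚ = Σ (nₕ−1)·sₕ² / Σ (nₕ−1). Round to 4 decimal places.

9.2594

A: (89−1)·3.94² = 88·15.5236 = 1366.0768
B: (38−1)·1.02² = 37·1.0404 = 38.4948
C: (61−1)·1.44² = 60·2.0736 = 124.416
D: (64−1)·3.49² = 63·12.1801 = 767.3463
Numerator = 2296.3339; denominator = Σ(nₕ−1) = 248.
s²ₚ = 2296.3339/248 = 9.259411... → 9.2594.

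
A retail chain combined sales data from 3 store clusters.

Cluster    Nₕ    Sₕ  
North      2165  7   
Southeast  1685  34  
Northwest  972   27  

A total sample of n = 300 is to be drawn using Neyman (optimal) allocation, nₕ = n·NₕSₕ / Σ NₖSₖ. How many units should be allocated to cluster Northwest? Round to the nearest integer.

Σ NₕSₕ = 2165·7 + 1685·34 + 972·27 = 98689.
Share for Northwest: 26244/98689 = 0.26593.
n_Northwest = 300 × 0.26593 = 79.778... → 80.

80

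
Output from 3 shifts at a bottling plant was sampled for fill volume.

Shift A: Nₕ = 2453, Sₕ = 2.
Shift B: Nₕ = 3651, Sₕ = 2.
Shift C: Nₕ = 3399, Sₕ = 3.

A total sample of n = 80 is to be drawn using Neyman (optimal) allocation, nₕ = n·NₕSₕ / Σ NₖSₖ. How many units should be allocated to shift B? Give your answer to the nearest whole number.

26

Σ NₕSₕ = 2453·2 + 3651·2 + 3399·3 = 22405.
Share for B: 7302/22405 = 0.32591.
n_B = 80 × 0.32591 = 26.073... → 26.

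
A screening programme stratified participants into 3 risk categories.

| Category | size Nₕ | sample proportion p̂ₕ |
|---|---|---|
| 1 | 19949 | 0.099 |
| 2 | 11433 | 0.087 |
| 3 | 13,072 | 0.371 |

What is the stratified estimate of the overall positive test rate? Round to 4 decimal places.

0.1759

N = 19949 + 11433 + 13072 = 44454.
Overall proportion = Σ (Nₕ/N)·p̂ₕ.
Σ Nₕp̂ₕ = 1974.951 + 994.671 + 4849.712 = 7819.334.
7819.334 / 44454 = 0.175897... → 0.1759.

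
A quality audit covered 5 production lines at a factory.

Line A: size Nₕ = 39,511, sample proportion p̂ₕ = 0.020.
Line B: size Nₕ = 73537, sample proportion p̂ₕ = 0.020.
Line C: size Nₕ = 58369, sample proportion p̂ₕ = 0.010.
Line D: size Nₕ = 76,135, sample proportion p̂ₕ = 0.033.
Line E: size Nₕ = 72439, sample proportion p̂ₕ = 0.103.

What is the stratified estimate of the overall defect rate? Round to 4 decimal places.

0.0401

N = 39511 + 73537 + 58369 + 76135 + 72439 = 319991.
Overall proportion = Σ (Nₕ/N)·p̂ₕ.
Σ Nₕp̂ₕ = 790.22 + 1470.74 + 583.69 + 2512.455 + 7461.217 = 12818.322.
12818.322 / 319991 = 0.040058... → 0.0401.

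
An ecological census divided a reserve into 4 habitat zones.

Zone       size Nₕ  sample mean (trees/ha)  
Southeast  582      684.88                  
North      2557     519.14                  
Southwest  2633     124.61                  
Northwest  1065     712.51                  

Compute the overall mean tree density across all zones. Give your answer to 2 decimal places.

411.43

N = 582 + 2557 + 2633 + 1065 = 6837.
Weight each subgroup mean by Nₕ/N and sum.
Σ Nₕx̄ₕ = 582·684.88 + 2557·519.14 + 2633·124.61 + 1065·712.51 = 398600.16 + 1327440.98 + 328098.13 + 758823.15 = 2812962.42.
Divide by N: 2812962.42 / 6837 = 411.4323... → 411.43.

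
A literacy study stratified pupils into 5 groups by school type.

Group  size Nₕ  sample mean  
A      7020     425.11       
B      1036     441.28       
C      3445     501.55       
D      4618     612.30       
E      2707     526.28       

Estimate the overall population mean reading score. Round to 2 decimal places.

N = 18826; weights Wₕ = Nₕ/N = (0.3729, 0.0550, 0.1830, 0.2453, 0.1438).
x̄_st = Σ Wₕ·x̄ₕ = 0.3729·425.11 + 0.0550·441.28 + 0.1830·501.55 + 0.2453·612.30 + 0.1438·526.28 ≈ 500.4525...
→ 500.45.

500.45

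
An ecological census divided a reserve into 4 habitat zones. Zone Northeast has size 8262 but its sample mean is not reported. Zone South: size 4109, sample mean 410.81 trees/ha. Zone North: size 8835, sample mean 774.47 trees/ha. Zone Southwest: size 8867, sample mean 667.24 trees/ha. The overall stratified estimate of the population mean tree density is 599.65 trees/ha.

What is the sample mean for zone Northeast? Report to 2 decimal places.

434.08

Σ Nₕx̄ₕ = N·μ, so 8262·x̄_Northeast = 30073·599.65 − (4109·410.81 + 8835·774.47 + 8867·667.24).
= 18033274.45 − 14446877.82 = 3586396.63.
x̄_Northeast = 3586396.63 / 8262 = 434.0833... → 434.08.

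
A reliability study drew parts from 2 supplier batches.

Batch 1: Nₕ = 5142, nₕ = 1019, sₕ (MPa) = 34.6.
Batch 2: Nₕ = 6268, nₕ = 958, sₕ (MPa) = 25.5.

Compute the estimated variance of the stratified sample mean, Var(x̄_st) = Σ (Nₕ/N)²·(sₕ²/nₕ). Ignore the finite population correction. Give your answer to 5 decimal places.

N = 11410; Wₕ = Nₕ/N.
batch 1: (5142/11410)²·34.6²/1019 = 0.23860024
batch 2: (6268/11410)²·25.5²/958 = 0.20483376
Sum = 0.44343400 → 0.44343.

0.44343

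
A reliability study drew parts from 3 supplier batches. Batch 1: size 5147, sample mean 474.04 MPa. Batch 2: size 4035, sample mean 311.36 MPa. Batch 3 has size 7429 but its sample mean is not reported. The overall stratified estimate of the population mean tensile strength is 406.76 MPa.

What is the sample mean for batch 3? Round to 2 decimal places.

411.96

N = 5147 + 4035 + 7429 = 16611.
Overall total = μ·N = 406.76·16611 = 6756690.36.
Subtract the known strata: 5147·474.04 + 4035·311.36 = 3696221.48.
Remaining total for batch 3: 6756690.36 − 3696221.48 = 3060468.88.
Divide by its size: 3060468.88 / 7429 = 411.9624... → 411.96.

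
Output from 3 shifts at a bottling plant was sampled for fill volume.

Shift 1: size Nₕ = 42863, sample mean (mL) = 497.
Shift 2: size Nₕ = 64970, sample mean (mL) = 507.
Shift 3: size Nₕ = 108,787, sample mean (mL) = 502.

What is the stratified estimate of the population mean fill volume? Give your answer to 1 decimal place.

502.5

N = 42863 + 64970 + 108787 = 216620.
The stratified mean weights each stratum mean by its population share Nₕ/N.
Σ Nₕx̄ₕ = 42863·497 + 64970·507 + 108787·502 = 21302911 + 32939790 + 54611074 = 108853775.
Divide by N: 108853775 / 216620 = 502.510... → 502.5.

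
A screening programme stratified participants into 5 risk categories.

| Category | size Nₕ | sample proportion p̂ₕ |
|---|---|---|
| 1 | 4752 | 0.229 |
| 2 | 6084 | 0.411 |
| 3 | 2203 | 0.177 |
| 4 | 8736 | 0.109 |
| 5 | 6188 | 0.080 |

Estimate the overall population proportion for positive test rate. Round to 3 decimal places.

Wₕ = Nₕ/N with N = 27963: 0.1699, 0.2176, 0.0788, 0.3124, 0.2213.
p̂_st = 0.1699·0.229 + 0.2176·0.411 + 0.0788·0.177 + 0.3124·0.109 + 0.2213·0.080 ≈ 0.19404... → 0.194.

0.194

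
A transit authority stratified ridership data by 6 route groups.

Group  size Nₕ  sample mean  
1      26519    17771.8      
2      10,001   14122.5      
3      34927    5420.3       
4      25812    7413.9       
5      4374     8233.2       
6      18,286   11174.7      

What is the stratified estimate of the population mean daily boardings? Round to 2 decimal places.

10286.65

N = 26519 + 10001 + 34927 + 25812 + 4374 + 18286 = 119919.
Weight each subgroup mean by Nₕ/N and sum.
Σ Nₕx̄ₕ = 26519·17771.8 + 10001·14122.5 + 34927·5420.3 + 25812·7413.9 + 4374·8233.2 + 18286·11174.7 = 471290364.2 + 141239122.5 + 189314818.1 + 191367586.8 + 36012016.8 + 204340564.2 = 1233564472.6.
Divide by N: 1233564472.6 / 119919 = 10286.6474... → 10286.65.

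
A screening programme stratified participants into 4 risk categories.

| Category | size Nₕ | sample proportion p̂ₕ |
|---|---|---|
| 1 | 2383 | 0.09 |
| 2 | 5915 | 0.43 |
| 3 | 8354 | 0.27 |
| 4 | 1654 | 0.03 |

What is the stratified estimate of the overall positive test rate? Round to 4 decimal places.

0.2766

N = 2383 + 5915 + 8354 + 1654 = 18306.
Overall proportion = Σ (Nₕ/N)·p̂ₕ.
Σ Nₕp̂ₕ = 214.47 + 2543.45 + 2255.58 + 49.62 = 5063.12.
5063.12 / 18306 = 0.276583... → 0.2766.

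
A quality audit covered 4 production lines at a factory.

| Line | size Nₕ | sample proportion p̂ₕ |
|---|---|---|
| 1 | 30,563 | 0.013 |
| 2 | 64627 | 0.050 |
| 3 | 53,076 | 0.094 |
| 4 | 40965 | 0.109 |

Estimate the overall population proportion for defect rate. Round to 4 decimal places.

0.0691

N = 30563 + 64627 + 53076 + 40965 = 189231.
Overall proportion = Σ (Nₕ/N)·p̂ₕ.
Σ Nₕp̂ₕ = 397.319 + 3231.35 + 4989.144 + 4465.185 = 13082.998.
13082.998 / 189231 = 0.069138... → 0.0691.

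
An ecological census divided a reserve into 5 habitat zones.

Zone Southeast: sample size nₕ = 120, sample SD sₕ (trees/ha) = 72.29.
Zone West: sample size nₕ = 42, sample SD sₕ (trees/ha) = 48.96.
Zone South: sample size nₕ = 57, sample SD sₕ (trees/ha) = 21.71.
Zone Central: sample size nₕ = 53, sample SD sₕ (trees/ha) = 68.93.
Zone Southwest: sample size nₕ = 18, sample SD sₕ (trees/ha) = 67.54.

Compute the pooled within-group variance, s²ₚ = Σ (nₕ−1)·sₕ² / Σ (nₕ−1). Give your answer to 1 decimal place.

3758.5

Degrees of freedom: 119 + 41 + 56 + 52 + 17 = 285.
Σ(nₕ−1)sₕ² = 119·5225.8441 + 41·2397.0816 + 56·471.3241 + 52·4751.3449 + 17·4561.6516 = 1071167.9551.
s²ₚ = 1071167.9551 / 285 = 3758.484... → 3758.5.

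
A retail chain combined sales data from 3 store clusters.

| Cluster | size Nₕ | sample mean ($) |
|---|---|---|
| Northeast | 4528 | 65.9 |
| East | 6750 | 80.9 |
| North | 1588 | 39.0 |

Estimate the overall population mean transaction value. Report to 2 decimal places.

N = 4528 + 6750 + 1588 = 12866.
The stratified mean weights each stratum mean by its population share Nₕ/N.
Σ Nₕx̄ₕ = 4528·65.9 + 6750·80.9 + 1588·39.0 = 298395.2 + 546075 + 61932 = 906402.2.
Divide by N: 906402.2 / 12866 = 70.4494... → 70.45.

70.45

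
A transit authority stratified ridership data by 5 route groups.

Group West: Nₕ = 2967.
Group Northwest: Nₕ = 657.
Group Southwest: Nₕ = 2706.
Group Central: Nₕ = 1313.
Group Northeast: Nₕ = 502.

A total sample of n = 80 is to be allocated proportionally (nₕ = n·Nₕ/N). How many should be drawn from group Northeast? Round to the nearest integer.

5

Share of group Northeast = 502/8145 = 0.06163.
Allocate 80 × 0.06163 = 4.931... → 5.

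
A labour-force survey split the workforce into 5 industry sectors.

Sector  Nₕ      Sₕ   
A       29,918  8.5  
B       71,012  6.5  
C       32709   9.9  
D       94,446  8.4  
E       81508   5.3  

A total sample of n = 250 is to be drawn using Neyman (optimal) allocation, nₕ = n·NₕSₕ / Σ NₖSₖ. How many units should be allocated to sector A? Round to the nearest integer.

Σ NₕSₕ = 29918·8.5 + 71012·6.5 + 32709·9.9 + 94446·8.4 + 81508·5.3 = 2265038.9.
Share for A: 254303/2265038.9 = 0.11227.
n_A = 250 × 0.11227 = 28.068... → 28.

28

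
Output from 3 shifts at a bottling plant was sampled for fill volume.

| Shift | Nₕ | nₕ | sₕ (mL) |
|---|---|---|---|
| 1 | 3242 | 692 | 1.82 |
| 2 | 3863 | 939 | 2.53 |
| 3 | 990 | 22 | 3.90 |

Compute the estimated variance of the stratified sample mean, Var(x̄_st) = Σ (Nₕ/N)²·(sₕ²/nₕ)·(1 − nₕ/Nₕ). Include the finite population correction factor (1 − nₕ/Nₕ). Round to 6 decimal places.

N = 8095; Wₕ = Nₕ/N.
shift 1: (3242/8095)²·1.82²/692·(1 − 692/3242) = 0.000603888
shift 2: (3863/8095)²·2.53²/939·(1 − 939/3863) = 0.001175016
shift 3: (990/8095)²·3.90²/22·(1 − 22/990) = 0.010110750
Sum = 0.011889654 → 0.011890.

0.011890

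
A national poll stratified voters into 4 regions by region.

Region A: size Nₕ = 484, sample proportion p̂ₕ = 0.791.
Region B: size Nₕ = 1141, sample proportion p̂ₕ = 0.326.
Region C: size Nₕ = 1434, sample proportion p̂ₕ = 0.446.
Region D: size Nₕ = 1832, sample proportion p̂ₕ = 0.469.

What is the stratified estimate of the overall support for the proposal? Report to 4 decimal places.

Wₕ = Nₕ/N with N = 4891: 0.0990, 0.2333, 0.2932, 0.3746.
p̂_st = 0.0990·0.791 + 0.2333·0.326 + 0.2932·0.446 + 0.3746·0.469 ≈ 0.460761... → 0.4608.

0.4608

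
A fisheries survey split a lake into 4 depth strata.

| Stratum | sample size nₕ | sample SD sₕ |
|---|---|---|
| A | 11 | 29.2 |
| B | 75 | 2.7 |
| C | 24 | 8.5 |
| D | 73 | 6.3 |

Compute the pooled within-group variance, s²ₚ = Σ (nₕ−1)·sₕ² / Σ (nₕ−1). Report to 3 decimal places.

75.895

Degrees of freedom: 10 + 74 + 23 + 72 = 179.
Σ(nₕ−1)sₕ² = 10·852.64 + 74·7.29 + 23·72.25 + 72·39.69 = 13585.29.
s²ₚ = 13585.29 / 179 = 75.89547... → 75.895.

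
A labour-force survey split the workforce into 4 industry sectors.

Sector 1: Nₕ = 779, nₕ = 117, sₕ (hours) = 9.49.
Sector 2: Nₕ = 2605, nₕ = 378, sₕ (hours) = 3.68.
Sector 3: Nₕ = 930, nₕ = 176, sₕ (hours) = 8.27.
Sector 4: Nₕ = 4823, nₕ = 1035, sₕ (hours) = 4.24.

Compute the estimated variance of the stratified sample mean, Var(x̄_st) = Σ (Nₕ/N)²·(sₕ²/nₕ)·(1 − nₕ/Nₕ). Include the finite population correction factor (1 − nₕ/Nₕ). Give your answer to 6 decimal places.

N = 9137. Term for each stratum: Wₕ²sₕ²/nₕ·(1−nₕ/Nₕ).
Var(x̄_st) = 0.004754827 + 0.002489571 + 0.003263964 + 0.003801118 = 0.014309481 → 0.014309.

0.014309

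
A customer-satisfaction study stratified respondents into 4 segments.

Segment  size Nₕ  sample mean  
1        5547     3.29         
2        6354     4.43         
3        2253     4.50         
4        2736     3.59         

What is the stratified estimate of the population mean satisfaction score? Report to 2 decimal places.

N = 16890; weights Wₕ = Nₕ/N = (0.3284, 0.3762, 0.1334, 0.1620).
x̄_st = Σ Wₕ·x̄ₕ = 0.3284·3.29 + 0.3762·4.43 + 0.1334·4.50 + 0.1620·3.59 ≈ 3.9289...
→ 3.93.

3.93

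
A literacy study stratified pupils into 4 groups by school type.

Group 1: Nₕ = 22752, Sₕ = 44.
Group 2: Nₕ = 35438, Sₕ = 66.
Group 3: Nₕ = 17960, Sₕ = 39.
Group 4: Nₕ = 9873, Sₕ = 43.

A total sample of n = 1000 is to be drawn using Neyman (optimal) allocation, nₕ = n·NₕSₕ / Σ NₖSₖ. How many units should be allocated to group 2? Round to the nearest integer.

Σ NₕSₕ = 22752·44 + 35438·66 + 17960·39 + 9873·43 = 4464975.
Share for 2: 2338908/4464975 = 0.52383.
n_2 = 1000 × 0.52383 = 523.835... → 524.

524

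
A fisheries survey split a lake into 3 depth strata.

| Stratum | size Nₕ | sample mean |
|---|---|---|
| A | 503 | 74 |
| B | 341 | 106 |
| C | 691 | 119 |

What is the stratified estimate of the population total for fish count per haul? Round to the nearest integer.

A: 503·74 = 37222
B: 341·106 = 36146
C: 691·119 = 82229
τ̂ = Σ Nₕx̄ₕ = 155597.

155597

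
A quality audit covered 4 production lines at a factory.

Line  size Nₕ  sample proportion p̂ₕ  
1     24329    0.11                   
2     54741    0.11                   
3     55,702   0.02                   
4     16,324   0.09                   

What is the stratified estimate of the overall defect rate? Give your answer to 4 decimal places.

0.0747

Wₕ = Nₕ/N with N = 151096: 0.1610, 0.3623, 0.3687, 0.1080.
p̂_st = 0.1610·0.11 + 0.3623·0.11 + 0.3687·0.02 + 0.1080·0.09 ≈ 0.074660... → 0.0747.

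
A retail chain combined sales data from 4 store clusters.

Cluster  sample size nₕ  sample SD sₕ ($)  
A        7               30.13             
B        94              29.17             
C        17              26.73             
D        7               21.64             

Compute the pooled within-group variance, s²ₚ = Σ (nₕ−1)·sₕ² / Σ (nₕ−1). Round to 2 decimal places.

816.70

A: (7−1)·30.13² = 6·907.8169 = 5446.9014
B: (94−1)·29.17² = 93·850.8889 = 79132.6677
C: (17−1)·26.73² = 16·714.4929 = 11431.8864
D: (7−1)·21.64² = 6·468.2896 = 2809.7376
Numerator = 98821.1931; denominator = Σ(nₕ−1) = 121.
s²ₚ = 98821.1931/121 = 816.7041... → 816.70.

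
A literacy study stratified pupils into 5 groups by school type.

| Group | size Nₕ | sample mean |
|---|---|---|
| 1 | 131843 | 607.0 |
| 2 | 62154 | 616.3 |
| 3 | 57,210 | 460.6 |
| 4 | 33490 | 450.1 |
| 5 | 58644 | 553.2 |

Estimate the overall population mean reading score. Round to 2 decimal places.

559.80

x̄_st = (Σ Nₕx̄ₕ) / (Σ Nₕ) = (131843·607.0 + 62154·616.3 + 57210·460.6 + 33490·450.1 + 58644·553.2) / 343341
= 192200847 / 343341 = 559.7958... → 559.80.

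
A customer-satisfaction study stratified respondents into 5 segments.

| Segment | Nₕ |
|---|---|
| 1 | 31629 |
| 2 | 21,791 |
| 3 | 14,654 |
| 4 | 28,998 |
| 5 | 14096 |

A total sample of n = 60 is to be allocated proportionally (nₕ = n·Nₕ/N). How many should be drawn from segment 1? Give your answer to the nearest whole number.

17

N = 31629 + 21791 + 14654 + 28998 + 14096 = 111168.
n_1 = 60·31629/111168 = 17.071... → 17.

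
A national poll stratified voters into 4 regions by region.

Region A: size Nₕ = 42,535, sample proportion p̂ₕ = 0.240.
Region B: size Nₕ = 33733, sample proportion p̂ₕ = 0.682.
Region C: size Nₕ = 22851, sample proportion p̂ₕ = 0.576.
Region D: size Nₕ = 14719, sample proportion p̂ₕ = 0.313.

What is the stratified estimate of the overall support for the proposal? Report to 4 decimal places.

0.4479

N = 42535 + 33733 + 22851 + 14719 = 113838.
Overall proportion = Σ (Nₕ/N)·p̂ₕ.
Σ Nₕp̂ₕ = 10208.4 + 23005.906 + 13162.176 + 4607.047 = 50983.529.
50983.529 / 113838 = 0.447860... → 0.4479.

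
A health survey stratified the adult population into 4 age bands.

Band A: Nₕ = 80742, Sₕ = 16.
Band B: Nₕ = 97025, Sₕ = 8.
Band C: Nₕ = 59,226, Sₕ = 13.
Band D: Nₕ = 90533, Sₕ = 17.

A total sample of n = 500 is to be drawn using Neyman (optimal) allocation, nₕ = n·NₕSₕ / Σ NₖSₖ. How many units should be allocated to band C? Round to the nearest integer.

88

Σ NₕSₕ = 80742·16 + 97025·8 + 59226·13 + 90533·17 = 4377071.
Share for C: 769938/4377071 = 0.17590.
n_C = 500 × 0.17590 = 87.951... → 88.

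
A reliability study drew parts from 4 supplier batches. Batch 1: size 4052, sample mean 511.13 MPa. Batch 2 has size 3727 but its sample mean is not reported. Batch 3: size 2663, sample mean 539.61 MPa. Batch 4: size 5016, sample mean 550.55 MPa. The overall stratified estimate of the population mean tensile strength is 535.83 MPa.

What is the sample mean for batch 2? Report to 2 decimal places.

N = 4052 + 3727 + 2663 + 5016 = 15458.
Overall total = μ·N = 535.83·15458 = 8282860.14.
Subtract the known strata: 4052·511.13 + 2663·539.61 + 5016·550.55 = 6269638.99.
Remaining total for batch 2: 8282860.14 − 6269638.99 = 2013221.15.
Divide by its size: 2013221.15 / 3727 = 540.1720... → 540.17.

540.17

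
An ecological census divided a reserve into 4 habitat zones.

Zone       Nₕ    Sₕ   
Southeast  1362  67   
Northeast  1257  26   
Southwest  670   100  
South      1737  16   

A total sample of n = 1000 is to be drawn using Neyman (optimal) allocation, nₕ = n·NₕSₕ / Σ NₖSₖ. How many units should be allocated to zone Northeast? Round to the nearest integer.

Southeast: NₕSₕ = 1362·67 = 91254
Northeast: NₕSₕ = 1257·26 = 32682
Southwest: NₕSₕ = 670·100 = 67000
South: NₕSₕ = 1737·16 = 27792
Σ NₕSₕ = 218728.
n_Northeast = 1000·32682/218728 = 149.418... → 149.

149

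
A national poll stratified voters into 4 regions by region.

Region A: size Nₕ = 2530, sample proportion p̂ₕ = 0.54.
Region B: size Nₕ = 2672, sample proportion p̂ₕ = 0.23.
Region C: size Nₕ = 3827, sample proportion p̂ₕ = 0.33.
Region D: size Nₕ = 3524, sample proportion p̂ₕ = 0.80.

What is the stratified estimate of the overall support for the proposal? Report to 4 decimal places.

0.4830

N = 2530 + 2672 + 3827 + 3524 = 12553.
Overall proportion = Σ (Nₕ/N)·p̂ₕ.
Σ Nₕp̂ₕ = 1366.2 + 614.56 + 1262.91 + 2819.2 = 6062.87.
6062.87 / 12553 = 0.482982... → 0.4830.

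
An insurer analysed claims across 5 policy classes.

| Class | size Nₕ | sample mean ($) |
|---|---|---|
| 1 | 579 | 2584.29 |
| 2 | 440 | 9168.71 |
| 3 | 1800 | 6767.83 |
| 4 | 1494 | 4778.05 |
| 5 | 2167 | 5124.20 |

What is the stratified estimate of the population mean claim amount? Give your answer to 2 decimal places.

N = 579 + 440 + 1800 + 1494 + 2167 = 6480.
Weight each subgroup mean by Nₕ/N and sum.
Σ Nₕx̄ₕ = 579·2584.29 + 440·9168.71 + 1800·6767.83 + 1494·4778.05 + 2167·5124.20 = 1496303.91 + 4034232.4 + 12182094 + 7138406.7 + 11104141.4 = 35955178.41.
Divide by N: 35955178.41 / 6480 = 5548.6386... → 5548.64.

5548.64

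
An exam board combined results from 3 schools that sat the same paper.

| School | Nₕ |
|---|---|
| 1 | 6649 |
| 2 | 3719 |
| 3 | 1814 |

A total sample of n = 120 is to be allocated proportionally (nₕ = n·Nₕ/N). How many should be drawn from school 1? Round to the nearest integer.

65

N = 6649 + 3719 + 1814 = 12182.
n_1 = 120·6649/12182 = 65.497... → 65.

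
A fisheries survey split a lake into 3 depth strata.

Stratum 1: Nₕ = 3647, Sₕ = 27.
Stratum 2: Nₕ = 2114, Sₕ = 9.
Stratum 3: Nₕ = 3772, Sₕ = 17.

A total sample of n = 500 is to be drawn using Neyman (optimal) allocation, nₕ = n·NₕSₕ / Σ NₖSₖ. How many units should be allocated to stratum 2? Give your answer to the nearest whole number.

1: NₕSₕ = 3647·27 = 98469
2: NₕSₕ = 2114·9 = 19026
3: NₕSₕ = 3772·17 = 64124
Σ NₕSₕ = 181619.
n_2 = 500·19026/181619 = 52.379... → 52.

52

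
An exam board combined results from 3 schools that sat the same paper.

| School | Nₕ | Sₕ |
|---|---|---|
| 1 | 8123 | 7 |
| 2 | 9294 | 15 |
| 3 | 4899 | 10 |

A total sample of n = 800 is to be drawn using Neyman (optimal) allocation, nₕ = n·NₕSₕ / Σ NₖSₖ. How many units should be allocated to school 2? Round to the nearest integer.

Σ NₕSₕ = 8123·7 + 9294·15 + 4899·10 = 245261.
Share for 2: 139410/245261 = 0.56841.
n_2 = 800 × 0.56841 = 454.732... → 455.

455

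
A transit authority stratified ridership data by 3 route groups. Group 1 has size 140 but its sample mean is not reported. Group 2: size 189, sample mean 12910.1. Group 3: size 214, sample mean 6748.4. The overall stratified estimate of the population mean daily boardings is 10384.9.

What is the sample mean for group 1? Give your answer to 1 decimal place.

12534.5

Σ Nₕx̄ₕ = N·μ, so 140·x̄_1 = 543·10384.9 − (189·12910.1 + 214·6748.4).
= 5639000.7 − 3884166.5 = 1754834.2.
x̄_1 = 1754834.2 / 140 = 12534.53 → 12534.5.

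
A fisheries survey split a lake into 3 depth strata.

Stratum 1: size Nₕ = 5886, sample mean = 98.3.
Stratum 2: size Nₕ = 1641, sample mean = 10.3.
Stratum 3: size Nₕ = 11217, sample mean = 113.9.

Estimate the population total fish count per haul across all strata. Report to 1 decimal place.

Population total = Σ Nₕ·x̄ₕ (each stratum's size times its mean).
5886·98.3 + 1641·10.3 + 11217·113.9 = 578593.8 + 16902.3 + 1277616.3 = 1873112.4.

1873112.4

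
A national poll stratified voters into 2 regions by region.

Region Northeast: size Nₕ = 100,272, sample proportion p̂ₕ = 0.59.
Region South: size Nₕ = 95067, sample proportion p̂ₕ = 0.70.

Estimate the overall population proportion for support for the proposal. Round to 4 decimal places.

Wₕ = Nₕ/N with N = 195339: 0.5133, 0.4867.
p̂_st = 0.5133·0.59 + 0.4867·0.70 ≈ 0.643534... → 0.6435.

0.6435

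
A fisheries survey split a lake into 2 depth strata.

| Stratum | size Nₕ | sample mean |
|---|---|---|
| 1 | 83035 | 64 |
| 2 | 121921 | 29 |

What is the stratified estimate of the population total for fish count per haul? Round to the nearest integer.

1: 83035·64 = 5314240
2: 121921·29 = 3535709
τ̂ = Σ Nₕx̄ₕ = 8849949.

8849949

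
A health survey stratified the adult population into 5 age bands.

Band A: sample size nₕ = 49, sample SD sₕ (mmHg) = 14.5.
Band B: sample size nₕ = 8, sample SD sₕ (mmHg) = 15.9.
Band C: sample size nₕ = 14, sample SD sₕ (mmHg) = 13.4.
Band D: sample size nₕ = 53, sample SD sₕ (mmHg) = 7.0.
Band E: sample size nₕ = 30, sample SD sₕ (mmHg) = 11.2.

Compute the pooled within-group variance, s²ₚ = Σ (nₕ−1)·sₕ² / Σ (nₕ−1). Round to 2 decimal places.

136.79

Degrees of freedom: 48 + 7 + 13 + 52 + 29 = 149.
Σ(nₕ−1)sₕ² = 48·210.25 + 7·252.81 + 13·179.56 + 52·49 + 29·125.44 = 20381.71.
s²ₚ = 20381.71 / 149 = 136.79 → 136.79.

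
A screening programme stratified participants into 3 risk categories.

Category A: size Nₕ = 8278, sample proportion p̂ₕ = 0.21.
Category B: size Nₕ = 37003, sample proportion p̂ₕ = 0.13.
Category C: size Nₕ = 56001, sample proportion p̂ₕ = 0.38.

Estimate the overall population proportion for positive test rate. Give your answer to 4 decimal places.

0.2748

N = 8278 + 37003 + 56001 = 101282.
Overall proportion = Σ (Nₕ/N)·p̂ₕ.
Σ Nₕp̂ₕ = 1738.38 + 4810.39 + 21280.38 = 27829.15.
27829.15 / 101282 = 0.274769... → 0.2748.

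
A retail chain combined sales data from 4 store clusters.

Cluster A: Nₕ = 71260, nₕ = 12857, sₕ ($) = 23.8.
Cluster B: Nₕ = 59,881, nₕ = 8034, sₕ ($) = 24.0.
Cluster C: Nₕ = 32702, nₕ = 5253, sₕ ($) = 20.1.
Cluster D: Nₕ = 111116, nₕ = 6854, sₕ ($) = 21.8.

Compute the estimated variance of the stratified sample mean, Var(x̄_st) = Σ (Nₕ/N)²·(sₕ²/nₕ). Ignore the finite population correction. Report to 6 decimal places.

N = 274959. Term for each stratum: Wₕ²sₕ²/nₕ.
Var(x̄_st) = 0.002959171 + 0.003400422 + 0.001087921 + 0.011323644 = 0.018771158 → 0.018771.

0.018771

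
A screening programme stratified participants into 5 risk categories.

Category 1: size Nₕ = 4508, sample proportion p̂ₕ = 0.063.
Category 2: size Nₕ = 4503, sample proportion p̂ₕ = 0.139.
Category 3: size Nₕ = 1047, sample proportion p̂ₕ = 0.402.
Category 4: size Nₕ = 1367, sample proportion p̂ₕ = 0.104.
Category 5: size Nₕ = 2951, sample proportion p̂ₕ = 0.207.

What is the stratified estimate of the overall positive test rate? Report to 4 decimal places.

0.1450

N = 4508 + 4503 + 1047 + 1367 + 2951 = 14376.
Overall proportion = Σ (Nₕ/N)·p̂ₕ.
Σ Nₕp̂ₕ = 284.004 + 625.917 + 420.894 + 142.168 + 610.857 = 2083.84.
2083.84 / 14376 = 0.144953... → 0.1450.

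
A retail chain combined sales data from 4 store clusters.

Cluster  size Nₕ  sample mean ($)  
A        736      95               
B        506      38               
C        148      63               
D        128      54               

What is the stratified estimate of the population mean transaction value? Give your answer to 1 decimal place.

x̄_st = (Σ Nₕx̄ₕ) / (Σ Nₕ) = (736·95 + 506·38 + 148·63 + 128·54) / 1518
= 105384 / 1518 = 69.423... → 69.4.

69.4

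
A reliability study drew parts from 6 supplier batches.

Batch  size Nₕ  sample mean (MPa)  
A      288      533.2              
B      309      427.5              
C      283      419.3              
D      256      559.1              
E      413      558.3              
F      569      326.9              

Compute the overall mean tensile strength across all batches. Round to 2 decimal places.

455.16

N = 2118; weights Wₕ = Nₕ/N = (0.1360, 0.1459, 0.1336, 0.1209, 0.1950, 0.2686).
x̄_st = Σ Wₕ·x̄ₕ = 0.1360·533.2 + 0.1459·427.5 + 0.1336·419.3 + 0.1209·559.1 + 0.1950·558.3 + 0.2686·326.9 ≈ 455.1627...
→ 455.16.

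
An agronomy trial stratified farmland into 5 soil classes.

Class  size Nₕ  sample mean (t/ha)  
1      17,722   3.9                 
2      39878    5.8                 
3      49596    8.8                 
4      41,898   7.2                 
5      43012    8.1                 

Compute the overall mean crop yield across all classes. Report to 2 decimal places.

7.22

N = 192106; weights Wₕ = Nₕ/N = (0.0923, 0.2076, 0.2582, 0.2181, 0.2239).
x̄_st = Σ Wₕ·x̄ₕ = 0.0923·3.9 + 0.2076·5.8 + 0.2582·8.8 + 0.2181·7.2 + 0.2239·8.1 ≈ 7.2195...
→ 7.22.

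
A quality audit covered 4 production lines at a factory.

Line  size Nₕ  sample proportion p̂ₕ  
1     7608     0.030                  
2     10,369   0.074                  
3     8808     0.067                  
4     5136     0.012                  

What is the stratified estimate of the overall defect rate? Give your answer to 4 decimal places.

Wₕ = Nₕ/N with N = 31921: 0.2383, 0.3248, 0.2759, 0.1609.
p̂_st = 0.2383·0.030 + 0.3248·0.074 + 0.2759·0.067 + 0.1609·0.012 ≈ 0.051606... → 0.0516.

0.0516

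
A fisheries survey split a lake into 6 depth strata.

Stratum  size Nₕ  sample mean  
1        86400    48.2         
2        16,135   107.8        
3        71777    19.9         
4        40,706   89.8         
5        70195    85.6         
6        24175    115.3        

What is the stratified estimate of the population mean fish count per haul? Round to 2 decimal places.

63.94

x̄_st = (Σ Nₕx̄ₕ) / (Σ Nₕ) = (86400·48.2 + 16135·107.8 + 71777·19.9 + 40706·89.8 + 70195·85.6 + 24175·115.3) / 309388
= 19783663.6 / 309388 = 63.9445... → 63.94.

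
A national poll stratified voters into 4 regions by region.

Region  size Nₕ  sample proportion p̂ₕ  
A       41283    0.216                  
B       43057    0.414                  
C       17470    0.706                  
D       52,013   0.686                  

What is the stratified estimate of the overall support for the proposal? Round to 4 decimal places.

0.4860

N = 41283 + 43057 + 17470 + 52013 = 153823.
Overall proportion = Σ (Nₕ/N)·p̂ₕ.
Σ Nₕp̂ₕ = 8917.128 + 17825.598 + 12333.82 + 35680.918 = 74757.464.
74757.464 / 153823 = 0.485997... → 0.4860.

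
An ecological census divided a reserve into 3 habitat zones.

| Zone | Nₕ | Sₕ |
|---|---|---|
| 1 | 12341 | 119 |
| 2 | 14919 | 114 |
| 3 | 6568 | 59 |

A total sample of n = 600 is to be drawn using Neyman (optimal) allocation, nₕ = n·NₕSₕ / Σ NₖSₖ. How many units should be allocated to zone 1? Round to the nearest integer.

248

Σ NₕSₕ = 12341·119 + 14919·114 + 6568·59 = 3556857.
Share for 1: 1468579/3556857 = 0.41289.
n_1 = 600 × 0.41289 = 247.732... → 248.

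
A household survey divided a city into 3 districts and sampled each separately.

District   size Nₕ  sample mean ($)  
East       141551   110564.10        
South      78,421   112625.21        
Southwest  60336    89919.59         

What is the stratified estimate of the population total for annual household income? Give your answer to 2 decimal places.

Population total = Σ Nₕ·x̄ₕ (each stratum's size times its mean).
141551·110564.10 + 78421·112625.21 + 60336·89919.59 = 15650458919.1 + 8832181593.41 + 5425388382.24 = 29908028894.75.

29908028894.75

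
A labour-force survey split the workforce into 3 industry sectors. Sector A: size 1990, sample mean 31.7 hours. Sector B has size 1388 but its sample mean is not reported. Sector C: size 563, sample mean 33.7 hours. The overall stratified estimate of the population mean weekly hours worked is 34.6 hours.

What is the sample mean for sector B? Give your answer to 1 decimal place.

Σ Nₕx̄ₕ = N·μ, so 1388·x̄_B = 3941·34.6 − (1990·31.7 + 563·33.7).
= 136358.6 − 82056.1 = 54302.5.
x̄_B = 54302.5 / 1388 = 39.123... → 39.1.

39.1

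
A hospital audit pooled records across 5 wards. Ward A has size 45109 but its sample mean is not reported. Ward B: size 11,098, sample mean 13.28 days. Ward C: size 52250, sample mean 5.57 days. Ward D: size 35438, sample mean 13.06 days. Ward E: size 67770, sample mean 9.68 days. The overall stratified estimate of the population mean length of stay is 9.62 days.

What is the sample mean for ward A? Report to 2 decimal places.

10.62

Σ Nₕx̄ₕ = N·μ, so 45109·x̄_A = 211665·9.62 − (11098·13.28 + 52250·5.57 + 35438·13.06 + 67770·9.68).
= 2036217.3 − 1557247.82 = 478969.48.
x̄_A = 478969.48 / 45109 = 10.6180... → 10.62.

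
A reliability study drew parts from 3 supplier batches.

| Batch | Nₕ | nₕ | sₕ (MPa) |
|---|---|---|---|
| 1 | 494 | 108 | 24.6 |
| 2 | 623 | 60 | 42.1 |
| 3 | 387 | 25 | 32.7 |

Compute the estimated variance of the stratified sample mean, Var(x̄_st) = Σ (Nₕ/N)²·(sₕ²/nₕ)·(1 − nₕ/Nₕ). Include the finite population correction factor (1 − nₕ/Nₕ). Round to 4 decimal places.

7.7018

N = 1504. Term for each stratum: Wₕ²sₕ²/nₕ·(1−nₕ/Nₕ).
Var(x̄_st) = 0.4723512 + 4.5805087 + 2.6489841 = 7.7018440 → 7.7018.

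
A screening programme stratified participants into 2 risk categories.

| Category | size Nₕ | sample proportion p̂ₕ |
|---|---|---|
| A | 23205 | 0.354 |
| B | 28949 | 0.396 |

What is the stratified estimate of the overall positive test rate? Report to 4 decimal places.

N = 23205 + 28949 = 52154.
Overall proportion = Σ (Nₕ/N)·p̂ₕ.
Σ Nₕp̂ₕ = 8214.57 + 11463.804 = 19678.374.
19678.374 / 52154 = 0.377313... → 0.3773.

0.3773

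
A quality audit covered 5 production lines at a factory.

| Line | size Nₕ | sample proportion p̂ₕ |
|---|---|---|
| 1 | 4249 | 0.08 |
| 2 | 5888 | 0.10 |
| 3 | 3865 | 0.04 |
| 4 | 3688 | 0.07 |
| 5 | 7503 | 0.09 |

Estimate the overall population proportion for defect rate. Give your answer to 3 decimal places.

N = 4249 + 5888 + 3865 + 3688 + 7503 = 25193.
Overall proportion = Σ (Nₕ/N)·p̂ₕ.
Σ Nₕp̂ₕ = 339.92 + 588.8 + 154.6 + 258.16 + 675.27 = 2016.75.
2016.75 / 25193 = 0.08005... → 0.080.

0.080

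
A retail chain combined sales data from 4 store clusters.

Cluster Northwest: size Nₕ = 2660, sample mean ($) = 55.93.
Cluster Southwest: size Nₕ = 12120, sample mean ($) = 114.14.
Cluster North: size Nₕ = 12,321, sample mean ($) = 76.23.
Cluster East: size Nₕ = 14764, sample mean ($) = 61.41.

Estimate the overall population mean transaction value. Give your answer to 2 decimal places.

N = 41865; weights Wₕ = Nₕ/N = (0.0635, 0.2895, 0.2943, 0.3527).
x̄_st = Σ Wₕ·x̄ₕ = 0.0635·55.93 + 0.2895·114.14 + 0.2943·76.23 + 0.3527·61.41 ≈ 80.6888...
→ 80.69.

80.69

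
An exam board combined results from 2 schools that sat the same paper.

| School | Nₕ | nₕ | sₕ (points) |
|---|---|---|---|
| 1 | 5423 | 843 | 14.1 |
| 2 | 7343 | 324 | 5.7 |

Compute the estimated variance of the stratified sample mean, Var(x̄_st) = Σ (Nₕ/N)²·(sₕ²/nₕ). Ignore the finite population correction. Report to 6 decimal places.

0.075735

N = 12766. Term for each stratum: Wₕ²sₕ²/nₕ.
Var(x̄_st) = 0.042557899 + 0.033177379 = 0.075735278 → 0.075735.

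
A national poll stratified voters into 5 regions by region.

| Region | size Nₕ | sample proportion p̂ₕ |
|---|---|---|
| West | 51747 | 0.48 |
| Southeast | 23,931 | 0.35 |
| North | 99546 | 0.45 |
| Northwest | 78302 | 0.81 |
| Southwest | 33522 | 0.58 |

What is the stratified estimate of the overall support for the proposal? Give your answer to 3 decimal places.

0.560

Wₕ = Nₕ/N with N = 287048: 0.1803, 0.0834, 0.3468, 0.2728, 0.1168.
p̂_st = 0.1803·0.48 + 0.0834·0.35 + 0.3468·0.45 + 0.2728·0.81 + 0.1168·0.58 ≈ 0.56046... → 0.560.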